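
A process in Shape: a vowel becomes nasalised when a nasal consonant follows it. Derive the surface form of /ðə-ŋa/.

[ðə̃ŋa]

/ə/ sits next to the nasal /ŋ/ and is therefore nasalised to [ə̃].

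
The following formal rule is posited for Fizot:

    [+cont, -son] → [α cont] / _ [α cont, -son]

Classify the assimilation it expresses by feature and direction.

The rule copies [cont] (continuancy) from the environment onto the target fricatives; since [±cont] encodes the stop/fricative manner contrast, the assimilating dimension is manner.
The conditioning segment sits to the right of the focus bar, meaning the trigger follows the segment that changes — regressive assimilation.

regressive manner assimilation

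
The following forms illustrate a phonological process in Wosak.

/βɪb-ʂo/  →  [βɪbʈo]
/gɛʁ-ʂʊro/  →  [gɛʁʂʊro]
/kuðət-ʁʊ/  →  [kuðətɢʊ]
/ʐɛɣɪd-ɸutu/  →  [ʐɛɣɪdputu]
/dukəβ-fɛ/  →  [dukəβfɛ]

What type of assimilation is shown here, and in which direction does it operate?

Underlying /ʂ/ is realised as [ʈ] next to /b/; /b/ itself does not change.
/ʂ/ is a fricative while /b/ is a stop; the output [ʈ] is a stop, matching the trigger — so the feature that spreads is manner.
Place and voice are unchanged, so the assimilation is partial, not total.
The other alternating forms pattern the same way: /ʁ/ → [ɢ] after /t/ (fricative → stop, matching a stop); /ɸ/ → [p] after /d/ (fricative → stop, matching a stop) — only manner changes, and always toward the preceding segment.
Nothing changes in [gɛʁʂʊro], [dukəβfɛ]: there the adjacent consonants already agree in manner (/ʂ/ and /ʁ/ are both fricatives; /f/ and /β/ are both fricatives), so these forms are consistent with the same rule.
Since the segment that changes follows the conditioning segment, the assimilation is progressive.

progressive manner assimilation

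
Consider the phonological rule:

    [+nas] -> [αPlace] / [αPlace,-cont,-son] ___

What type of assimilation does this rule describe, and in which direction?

The shared variable α links the value of the place features (abbreviated [Place]) on the target to the same value on the neighbouring segment, so place is the feature that assimilates.
The conditioning segment sits to the left of the focus bar, meaning the trigger precedes the segment that changes — progressive assimilation.

progressive place assimilation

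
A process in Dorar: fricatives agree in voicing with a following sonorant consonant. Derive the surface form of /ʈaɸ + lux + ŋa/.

[ʈaβluɣŋa]

The rule targets /ɸ/ (voiceless bilabial fricative), which sits before the trigger /l/ (voiced).
The voiced bilabial fricative is [β], so /ɸ/ → [β].
The same rule applies at the second boundary: /x/ → [ɣ] next to /ŋ/.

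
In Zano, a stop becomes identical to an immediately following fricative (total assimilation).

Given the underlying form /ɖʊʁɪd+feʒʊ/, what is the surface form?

/d/ is the segment targeted by the rule; it sits immediately before /f/, so it assimilates completely and surfaces as [f].

[ɖʊʁɪffeʒʊ]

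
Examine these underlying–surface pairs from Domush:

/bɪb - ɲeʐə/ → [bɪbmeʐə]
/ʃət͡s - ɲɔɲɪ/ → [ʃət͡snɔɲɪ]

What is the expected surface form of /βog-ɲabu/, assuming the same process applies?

[βogŋabu]

The data show progressive place assimilation: /ɲ/ → [m] after /b/; /ɲ/ → [n] after /t͡s/. In each pair only place changes, matching the preceding consonant, while manner and voice stay constant.
The rule targets /ɲ/ (voiced palatal nasal), which sits after the trigger /g/ (velar).
A voiced velar nasal is [ŋ], so the surface segment is [ŋ].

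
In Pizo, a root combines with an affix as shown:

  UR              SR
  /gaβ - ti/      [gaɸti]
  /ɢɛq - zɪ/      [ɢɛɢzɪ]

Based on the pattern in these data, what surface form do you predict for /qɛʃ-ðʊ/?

The data show regressive voicing assimilation: /β/ → [ɸ] before /t/; /q/ → [ɢ] before /z/. In each pair only voicing changes, matching the following consonant, while place and manner stay constant.
The rule targets /ʃ/ (voiceless postalveolar fricative), which sits before the trigger /ð/ (voiced).
The voiced postalveolar fricative is [ʒ], so /ʃ/ → [ʒ].

[qɛʒðʊ]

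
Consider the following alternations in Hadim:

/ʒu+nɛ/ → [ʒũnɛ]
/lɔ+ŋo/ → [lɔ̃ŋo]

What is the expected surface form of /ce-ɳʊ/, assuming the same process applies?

[cẽɳʊ]

The data show regressive nasality assimilation (vowel nasalisation): /u/ → [ũ] before /n/; /ɔ/ → [ɔ̃] before /ŋ/ — a vowel is nasalised by an immediately following nasal consonant.
/e/ sits next to the nasal /ɳ/ and is therefore nasalised to [ẽ].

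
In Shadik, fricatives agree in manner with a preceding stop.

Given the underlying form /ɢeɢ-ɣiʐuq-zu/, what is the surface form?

The rule targets /ɣ/ (voiced velar fricative), which sits after the trigger /ɢ/ (stop).
The voiced velar stop is [g], so /ɣ/ → [g].
The same rule applies at the second boundary: /z/ → [d] next to /q/.

[ɢeɢgiʐuqdu]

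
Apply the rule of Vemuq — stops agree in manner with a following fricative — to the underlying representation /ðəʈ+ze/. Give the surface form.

/ʈ/ is a voiceless retroflex stop. The following trigger /z/ is a fricative, so /ʈ/ must become a fricative as well.
A voiceless retroflex fricative is [ʂ], so the surface segment is [ʂ].

[ðəʂze]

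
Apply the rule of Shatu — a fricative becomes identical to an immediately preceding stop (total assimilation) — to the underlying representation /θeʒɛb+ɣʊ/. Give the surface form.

/ɣ/ is the segment targeted by the rule; it sits immediately after /b/, so it assimilates completely and surfaces as [b].

[θeʒɛbbʊ]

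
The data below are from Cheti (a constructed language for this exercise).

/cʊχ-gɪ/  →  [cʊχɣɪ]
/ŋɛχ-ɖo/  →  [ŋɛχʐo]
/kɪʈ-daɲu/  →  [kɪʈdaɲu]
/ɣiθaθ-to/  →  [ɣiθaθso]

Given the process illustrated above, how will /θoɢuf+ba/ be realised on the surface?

[θoɢufβa]

The data show progressive manner assimilation: /g/ → [ɣ] after /χ/; /ɖ/ → [ʐ] after /χ/; /t/ → [s] after /θ/. In each pair only manner changes, matching the preceding consonant, while place and voice stay constant.
No alternation appears in [kɪʈdaɲu]: there the adjacent consonants already agree in manner (/d/ and /ʈ/ are both stops), so this form is consistent with the same rule.
The rule targets /b/ (voiced bilabial stop), which sits after the trigger /f/ (fricative).
Changing only its manner to fricative gives [β] — the voiced bilabial fricative.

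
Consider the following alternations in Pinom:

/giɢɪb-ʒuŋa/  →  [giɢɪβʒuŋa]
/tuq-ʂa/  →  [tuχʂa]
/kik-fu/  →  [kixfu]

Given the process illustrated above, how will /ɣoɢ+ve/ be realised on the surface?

The data show regressive manner assimilation: /b/ → [β] before /ʒ/; /q/ → [χ] before /ʂ/; /k/ → [x] before /f/. In each pair only manner changes, matching the following consonant, while place and voice stay constant.
/ɢ/ is a voiced uvular stop. The following trigger /v/ is a fricative, so /ɢ/ must become a fricative as well.
A voiced uvular fricative is [ʁ], so the surface segment is [ʁ].

[ɣoʁve]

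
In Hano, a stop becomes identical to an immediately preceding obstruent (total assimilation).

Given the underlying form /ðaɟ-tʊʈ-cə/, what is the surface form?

/t/ is the segment targeted by the rule; it sits immediately after /ɟ/, so it assimilates completely and surfaces as [ɟ].
At the second juncture, /c/ likewise becomes [ʈ] adjacent to /ʈ/.

[ðaɟɟʊʈʈə]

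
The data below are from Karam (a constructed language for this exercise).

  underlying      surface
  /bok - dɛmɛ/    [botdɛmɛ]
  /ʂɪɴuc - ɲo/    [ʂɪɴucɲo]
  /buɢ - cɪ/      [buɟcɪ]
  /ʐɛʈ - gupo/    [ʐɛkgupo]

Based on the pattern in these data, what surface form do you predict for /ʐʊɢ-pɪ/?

The data show regressive place assimilation: /k/ → [t] before /d/; /ɢ/ → [ɟ] before /c/; /ʈ/ → [k] before /g/. In each pair only place changes, matching the following consonant, while manner and voice stay constant.
No alternation appears in [ʂɪɴucɲo]: there the adjacent consonants already agree in place (/c/ and /ɲ/ are both palatal), so this form is consistent with the same rule.
The rule targets /ɢ/ (voiced uvular stop), which sits before the trigger /p/ (bilabial).
A voiced bilabial stop is [b], so the surface segment is [b].

[ʐʊbpɪ]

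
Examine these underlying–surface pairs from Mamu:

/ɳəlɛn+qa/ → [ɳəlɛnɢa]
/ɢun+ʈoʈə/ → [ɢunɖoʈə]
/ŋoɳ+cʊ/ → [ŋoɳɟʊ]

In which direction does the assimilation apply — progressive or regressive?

The segment that alternates is /q/, which surfaces as [ɢ] when adjacent to /n/.
The change voiceless → voiced matches the voicing of the preceding /n/, identifying this as voicing assimilation.
The same holds elsewhere in the data: /ʈ/ → [ɖ] after /n/ (voiceless → voiced, matching voiced); /c/ → [ɟ] after /ɳ/ (voiceless → voiced, matching voiced) — only voicing changes, and always toward the preceding segment.
Since the segment that changes follows the conditioning segment, the assimilation is progressive.

progressive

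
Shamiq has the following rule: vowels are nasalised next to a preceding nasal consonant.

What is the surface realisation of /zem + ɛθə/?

[zemɛ̃θə]

/ɛ/ sits next to the nasal /m/ and is therefore nasalised to [ɛ̃].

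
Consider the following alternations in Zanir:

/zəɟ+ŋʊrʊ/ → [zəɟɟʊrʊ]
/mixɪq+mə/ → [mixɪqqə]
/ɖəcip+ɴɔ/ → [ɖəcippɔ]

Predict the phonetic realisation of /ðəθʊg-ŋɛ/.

The data show progressive total assimilation (/ŋ/ → [ɟ] after /ɟ/; /m/ → [q] after /q/; /ɴ/ → [p] after /p/): in every case the target segment becomes identical to its preceding neighbour, copying more than a single feature.
/ŋ/ is the segment targeted by the rule; it sits immediately after /g/, so it assimilates completely and surfaces as [g].

[ðəθʊggɛ]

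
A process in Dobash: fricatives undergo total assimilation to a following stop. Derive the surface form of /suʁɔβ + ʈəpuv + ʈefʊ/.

/β/ is the segment targeted by the rule; it sits immediately before /ʈ/, so it assimilates completely and surfaces as [ʈ].
The same rule applies at the second boundary: /v/ → [ʈ] next to /ʈ/.

[suʁɔʈʈəpuʈʈefʊ]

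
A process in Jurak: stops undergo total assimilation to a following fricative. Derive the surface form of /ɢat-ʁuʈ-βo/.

[ɢaʁʁuββo]

/t/ is the segment targeted by the rule; it sits immediately before /ʁ/, so it assimilates completely and surfaces as [ʁ].
The same rule applies at the second boundary: /ʈ/ → [β] next to /β/.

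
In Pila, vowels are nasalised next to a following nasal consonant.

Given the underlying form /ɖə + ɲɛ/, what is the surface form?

[ɖə̃ɲɛ]

/ə/ sits next to the nasal /ɲ/ and is therefore nasalised to [ə̃].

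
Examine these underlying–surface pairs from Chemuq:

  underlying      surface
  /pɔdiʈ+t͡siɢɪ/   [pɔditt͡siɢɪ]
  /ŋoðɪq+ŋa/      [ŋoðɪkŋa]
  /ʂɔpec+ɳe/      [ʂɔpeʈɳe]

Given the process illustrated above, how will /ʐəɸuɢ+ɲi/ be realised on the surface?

[ʐəɸuɟɲi]

The data show regressive place assimilation: /ʈ/ → [t] before /t͡s/; /q/ → [k] before /ŋ/; /c/ → [ʈ] before /ɳ/. In each pair only place changes, matching the following consonant, while manner and voice stay constant.
/ɢ/ is a voiced uvular stop. The following trigger /ɲ/ is palatal, so /ɢ/ must become palatal as well.
Changing only its place to palatal gives [ɟ] — the voiced palatal stop.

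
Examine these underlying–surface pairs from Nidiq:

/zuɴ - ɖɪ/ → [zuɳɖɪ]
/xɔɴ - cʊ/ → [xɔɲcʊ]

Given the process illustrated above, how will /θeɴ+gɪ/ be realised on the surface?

[θeŋgɪ]

The data show regressive place assimilation: /ɴ/ → [ɳ] before /ɖ/; /ɴ/ → [ɲ] before /c/. In each pair only place changes, matching the following consonant, while manner and voice stay constant.
The rule targets /ɴ/ (voiced uvular nasal), which sits before the trigger /g/ (velar).
Changing only its place to velar gives [ŋ] — the voiced velar nasal.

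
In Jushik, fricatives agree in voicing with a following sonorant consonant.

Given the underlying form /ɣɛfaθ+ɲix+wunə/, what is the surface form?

/θ/ is a voiceless dental fricative. The following trigger /ɲ/ is voiced, so /θ/ must become voiced as well.
The voiced dental fricative is [ð], so /θ/ → [ð].
The same rule applies at the second boundary: /x/ → [ɣ] next to /w/.

[ɣɛfaðɲiɣwunə]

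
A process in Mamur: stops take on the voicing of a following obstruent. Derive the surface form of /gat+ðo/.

/t/ is a voiceless alveolar stop. The following trigger /ð/ is voiced, so /t/ must become voiced as well.
A voiced alveolar stop is [d], so the surface segment is [d].

[gadðo]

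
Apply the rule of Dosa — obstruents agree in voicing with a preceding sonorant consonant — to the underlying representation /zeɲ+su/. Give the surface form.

[zeɲzu]

/s/ is a voiceless alveolar fricative. The preceding trigger /ɲ/ is voiced, so /s/ must become voiced as well.
Changing only its voicing to voiced gives [z] — the voiced alveolar fricative.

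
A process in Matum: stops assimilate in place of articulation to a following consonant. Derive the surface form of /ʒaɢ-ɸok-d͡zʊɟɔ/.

[ʒabɸotd͡zʊɟɔ]

The rule targets /ɢ/ (voiced uvular stop), which sits before the trigger /ɸ/ (bilabial).
Changing only its place to bilabial gives [b] — the voiced bilabial stop.
The same rule applies at the second boundary: /k/ → [t] next to /d͡z/.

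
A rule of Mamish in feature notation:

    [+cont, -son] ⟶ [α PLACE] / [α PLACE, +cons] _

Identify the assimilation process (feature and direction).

progressive place assimilation

The shared variable α links the value of the place features (abbreviated [PLACE]) on the target to the same value on the neighbouring segment, so place is the feature that assimilates.
The conditioning segment sits to the left of the focus bar, meaning the trigger precedes the segment that changes — progressive assimilation.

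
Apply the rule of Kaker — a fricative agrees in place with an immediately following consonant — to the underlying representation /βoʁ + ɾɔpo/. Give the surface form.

The rule targets /ʁ/ (voiced uvular fricative), which sits before the trigger /ɾ/ (alveolar).
Changing only its place to alveolar gives [z] — the voiced alveolar fricative.

[βozɾɔpo]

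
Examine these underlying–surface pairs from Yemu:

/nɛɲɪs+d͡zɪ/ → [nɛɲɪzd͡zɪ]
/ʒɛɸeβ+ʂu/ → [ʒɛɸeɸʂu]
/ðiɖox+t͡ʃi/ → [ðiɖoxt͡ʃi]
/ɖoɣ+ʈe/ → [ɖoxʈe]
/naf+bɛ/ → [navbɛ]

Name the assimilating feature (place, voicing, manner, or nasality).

voicing

Underlying /s/ is realised as [z] next to /d͡z/; /d͡z/ itself does not change.
The change voiceless → voiced matches the voicing of the following /d͡z/, identifying this as voicing assimilation.
Checking the remaining alternations: /β/ → [ɸ] before /ʂ/ (voiced → voiceless, matching voiceless); /ɣ/ → [x] before /ʈ/ (voiced → voiceless, matching voiceless); /f/ → [v] before /b/ (voiceless → voiced, matching voiced) — only voicing changes, and always toward the following segment.
Nothing changes in [ðiɖoxt͡ʃi]: there the adjacent consonants already agree in voicing (/x/ and /t͡ʃ/ are both voiceless), so this form is consistent with the same rule.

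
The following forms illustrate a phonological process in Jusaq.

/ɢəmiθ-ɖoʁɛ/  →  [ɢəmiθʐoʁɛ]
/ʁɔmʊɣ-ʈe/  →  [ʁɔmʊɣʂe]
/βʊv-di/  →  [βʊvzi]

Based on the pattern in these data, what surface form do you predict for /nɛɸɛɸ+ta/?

The data show progressive manner assimilation: /ɖ/ → [ʐ] after /θ/; /ʈ/ → [ʂ] after /ɣ/; /d/ → [z] after /v/. In each pair only manner changes, matching the preceding consonant, while place and voice stay constant.
/t/ is a voiceless alveolar stop. The preceding trigger /ɸ/ is a fricative, so /t/ must become a fricative as well.
The voiceless alveolar fricative is [s], so /t/ → [s].

[nɛɸɛɸsa]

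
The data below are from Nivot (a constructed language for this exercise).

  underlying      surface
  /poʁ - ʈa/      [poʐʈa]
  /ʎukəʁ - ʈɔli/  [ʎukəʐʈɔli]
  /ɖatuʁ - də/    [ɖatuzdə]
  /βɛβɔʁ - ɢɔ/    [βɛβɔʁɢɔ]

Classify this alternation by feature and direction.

regressive place assimilation

Underlying /ʁ/ is realised as [ʐ] next to /ʈ/; /ʈ/ itself does not change.
The change uvular → retroflex matches the place of the following /ʈ/, identifying this as place assimilation.
Manner and voice are unchanged, so the assimilation is partial, not total.
Checking the remaining alternation: /ʁ/ → [z] before /d/ (uvular → alveolar, matching alveolar) — only place changes, and always toward the following segment.
No alternation appears in [βɛβɔʁɢɔ]: there the adjacent consonants already agree in place (/ʁ/ and /ɢ/ are both uvular), so this form is consistent with the same rule.
The trigger is the following segment, so the direction is regressive (anticipatory).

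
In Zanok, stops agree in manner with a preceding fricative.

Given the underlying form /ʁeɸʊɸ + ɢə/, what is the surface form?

[ʁeɸʊɸʁə]

/ɢ/ is a voiced uvular stop. The preceding trigger /ɸ/ is a fricative, so /ɢ/ must become a fricative as well.
The voiced uvular fricative is [ʁ], so /ɢ/ → [ʁ].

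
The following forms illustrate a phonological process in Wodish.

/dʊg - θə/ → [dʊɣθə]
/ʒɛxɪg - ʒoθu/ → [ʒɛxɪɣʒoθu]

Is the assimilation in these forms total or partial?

Comparing underlying and surface forms, /g/ → [ɣ] is the alternation; the neighbouring /θ/ is constant.
The change stop → fricative matches the manner of the following /θ/, identifying this as manner assimilation.
Place and voice are unchanged, so the assimilation is partial, not total.
Checking the remaining alternation: /g/ → [ɣ] before /ʒ/ (stop → fricative, matching a fricative) — only manner changes, and always toward the following segment.

partial assimilation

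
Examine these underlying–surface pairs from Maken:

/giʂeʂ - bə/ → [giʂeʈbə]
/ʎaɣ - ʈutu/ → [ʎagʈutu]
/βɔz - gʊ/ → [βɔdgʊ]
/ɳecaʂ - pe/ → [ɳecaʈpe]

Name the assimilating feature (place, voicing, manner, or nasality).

manner

Comparing underlying and surface forms, /ʂ/ → [ʈ] is the alternation; the neighbouring /b/ is constant.
The change fricative → stop matches the manner of the following /b/, identifying this as manner assimilation.
The other alternating forms pattern the same way: /ɣ/ → [g] before /ʈ/ (fricative → stop, matching a stop); /z/ → [d] before /g/ (fricative → stop, matching a stop); /ʂ/ → [ʈ] before /p/ (fricative → stop, matching a stop) — only manner changes, and always toward the following segment.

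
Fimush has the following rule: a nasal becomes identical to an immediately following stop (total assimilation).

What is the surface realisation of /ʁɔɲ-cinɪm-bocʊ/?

/ɲ/ is the segment targeted by the rule; it sits immediately before /c/, so it assimilates completely and surfaces as [c].
The same rule applies at the second boundary: /m/ → [b] next to /b/.

[ʁɔccinɪbbocʊ]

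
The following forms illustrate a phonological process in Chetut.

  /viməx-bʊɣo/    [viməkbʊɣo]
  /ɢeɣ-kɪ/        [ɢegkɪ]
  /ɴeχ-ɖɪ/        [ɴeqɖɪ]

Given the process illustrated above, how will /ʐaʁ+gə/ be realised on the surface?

[ʐaɢgə]

The data show regressive manner assimilation: /x/ → [k] before /b/; /ɣ/ → [g] before /k/; /χ/ → [q] before /ɖ/. In each pair only manner changes, matching the following consonant, while place and voice stay constant.
/ʁ/ is a voiced uvular fricative. The following trigger /g/ is a stop, so /ʁ/ must become a stop as well.
A voiced uvular stop is [ɢ], so the surface segment is [ɢ].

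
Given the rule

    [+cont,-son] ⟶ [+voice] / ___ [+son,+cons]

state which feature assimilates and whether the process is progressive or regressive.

regressive voicing assimilation

The target ([+cont,-son], fricatives) acquires [+voice] next to a sonorant consonant ([+son,+cons]) — it takes on the voicing of its neighbour, so the feature that spreads is voicing.
Since the environment is written after the underscore, the trigger follows the target; the direction is regressive.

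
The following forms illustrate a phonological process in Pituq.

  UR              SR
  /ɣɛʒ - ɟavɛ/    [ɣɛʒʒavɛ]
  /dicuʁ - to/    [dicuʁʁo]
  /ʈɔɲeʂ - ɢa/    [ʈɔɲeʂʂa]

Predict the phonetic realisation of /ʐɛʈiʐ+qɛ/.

[ʐɛʈiʐʐɛ]

The data show progressive total assimilation (/ɟ/ → [ʒ] after /ʒ/; /t/ → [ʁ] after /ʁ/; /ɢ/ → [ʂ] after /ʂ/): in every case the target segment becomes identical to its preceding neighbour, copying more than a single feature.
/q/ is the segment targeted by the rule; it sits immediately after /ʐ/, so it assimilates completely and surfaces as [ʐ].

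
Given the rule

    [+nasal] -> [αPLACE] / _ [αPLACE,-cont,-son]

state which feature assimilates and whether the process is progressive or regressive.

The shared variable α links the value of the place features (abbreviated [PLACE]) on the target to the same value on the neighbouring segment, so place is the feature that assimilates.
Since the environment is written after the underscore, the trigger follows the target; the direction is regressive.

regressive place assimilation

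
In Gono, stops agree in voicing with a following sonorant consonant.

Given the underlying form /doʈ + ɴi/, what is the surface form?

[doɖɴi]

/ʈ/ is a voiceless retroflex stop. The following trigger /ɴ/ is voiced, so /ʈ/ must become voiced as well.
Changing only its voicing to voiced gives [ɖ] — the voiced retroflex stop.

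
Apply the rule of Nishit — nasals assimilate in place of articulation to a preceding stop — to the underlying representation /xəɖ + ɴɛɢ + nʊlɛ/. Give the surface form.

/ɴ/ is a voiced uvular nasal. The preceding trigger /ɖ/ is retroflex, so /ɴ/ must become retroflex as well.
The voiced retroflex nasal is [ɳ], so /ɴ/ → [ɳ].
The same rule applies at the second boundary: /n/ → [ɴ] next to /ɢ/.

[xəɖɳɛɢɴʊlɛ]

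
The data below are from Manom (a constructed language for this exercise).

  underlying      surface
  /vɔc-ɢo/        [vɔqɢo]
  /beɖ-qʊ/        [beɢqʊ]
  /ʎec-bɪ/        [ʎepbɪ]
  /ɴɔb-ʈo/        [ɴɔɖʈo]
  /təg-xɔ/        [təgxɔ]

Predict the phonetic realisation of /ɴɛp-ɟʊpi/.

The data show regressive place assimilation: /c/ → [q] before /ɢ/; /ɖ/ → [ɢ] before /q/; /c/ → [p] before /b/; /b/ → [ɖ] before /ʈ/. In each pair only place changes, matching the following consonant, while manner and voice stay constant.
No alternation appears in [təgxɔ]: there the adjacent consonants already agree in place (/g/ and /x/ are both velar), so this form is consistent with the same rule.
/p/ is a voiceless bilabial stop. The following trigger /ɟ/ is palatal, so /p/ must become palatal as well.
Changing only its place to palatal gives [c] — the voiceless palatal stop.

[ɴɛcɟʊpi]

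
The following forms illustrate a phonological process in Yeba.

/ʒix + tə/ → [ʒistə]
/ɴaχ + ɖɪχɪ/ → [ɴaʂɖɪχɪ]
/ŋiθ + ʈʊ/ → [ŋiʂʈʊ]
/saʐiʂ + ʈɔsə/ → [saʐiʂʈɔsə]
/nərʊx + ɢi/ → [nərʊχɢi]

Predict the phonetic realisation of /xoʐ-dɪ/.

[xozdɪ]

The data show regressive place assimilation: /x/ → [s] before /t/; /χ/ → [ʂ] before /ɖ/; /θ/ → [ʂ] before /ʈ/; /x/ → [χ] before /ɢ/. In each pair only place changes, matching the following consonant, while manner and voice stay constant.
No alternation appears in [saʐiʂʈɔsə]: there the adjacent consonants already agree in place (/ʂ/ and /ʈ/ are both retroflex), so this form is consistent with the same rule.
The rule targets /ʐ/ (voiced retroflex fricative), which sits before the trigger /d/ (alveolar).
The voiced alveolar fricative is [z], so /ʐ/ → [z].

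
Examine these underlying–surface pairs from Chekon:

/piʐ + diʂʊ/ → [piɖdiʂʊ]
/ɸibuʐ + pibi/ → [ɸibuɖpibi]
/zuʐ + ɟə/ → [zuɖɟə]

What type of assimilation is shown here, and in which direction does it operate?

The segment that alternates is /ʐ/, which surfaces as [ɖ] when adjacent to /d/.
The change fricative → stop matches the manner of the following /d/, identifying this as manner assimilation.
Place and voice are unchanged, so the assimilation is partial, not total.
Checking the remaining alternations: /ʐ/ → [ɖ] before /p/ (fricative → stop, matching a stop); /ʐ/ → [ɖ] before /ɟ/ (fricative → stop, matching a stop) — only manner changes, and always toward the following segment.
The trigger is the following segment, so the direction is regressive (anticipatory).

regressive manner assimilation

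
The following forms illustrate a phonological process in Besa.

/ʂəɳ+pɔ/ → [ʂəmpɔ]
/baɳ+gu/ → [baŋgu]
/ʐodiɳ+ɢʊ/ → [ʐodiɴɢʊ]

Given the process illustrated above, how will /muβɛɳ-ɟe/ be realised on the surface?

The data show regressive place assimilation: /ɳ/ → [m] before /p/; /ɳ/ → [ŋ] before /g/; /ɳ/ → [ɴ] before /ɢ/. In each pair only place changes, matching the following consonant, while manner and voice stay constant.
The rule targets /ɳ/ (voiced retroflex nasal), which sits before the trigger /ɟ/ (palatal).
Changing only its place to palatal gives [ɲ] — the voiced palatal nasal.

[muβɛɲɟe]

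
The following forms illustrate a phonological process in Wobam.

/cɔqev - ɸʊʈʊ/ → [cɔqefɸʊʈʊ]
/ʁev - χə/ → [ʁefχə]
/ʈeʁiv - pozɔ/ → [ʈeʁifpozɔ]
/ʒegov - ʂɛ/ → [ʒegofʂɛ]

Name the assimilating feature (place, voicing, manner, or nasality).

Underlying /v/ is realised as [f] next to /ɸ/; /ɸ/ itself does not change.
/v/ is voiced while /ɸ/ is voiceless; the output [f] is voiceless, matching the trigger — so the feature that spreads is voicing.
The same holds elsewhere in the data: /v/ → [f] before /χ/ (voiced → voiceless, matching voiceless); /v/ → [f] before /p/ (voiced → voiceless, matching voiceless); /v/ → [f] before /ʂ/ (voiced → voiceless, matching voiceless) — only voicing changes, and always toward the following segment.

voicing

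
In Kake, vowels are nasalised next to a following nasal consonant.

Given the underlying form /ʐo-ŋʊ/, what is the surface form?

[ʐõŋʊ]

/o/ sits next to the nasal /ŋ/ and is therefore nasalised to [õ].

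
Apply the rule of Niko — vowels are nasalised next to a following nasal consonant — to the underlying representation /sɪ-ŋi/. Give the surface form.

[sɪ̃ŋi]

/ɪ/ sits next to the nasal /ŋ/ and is therefore nasalised to [ɪ̃].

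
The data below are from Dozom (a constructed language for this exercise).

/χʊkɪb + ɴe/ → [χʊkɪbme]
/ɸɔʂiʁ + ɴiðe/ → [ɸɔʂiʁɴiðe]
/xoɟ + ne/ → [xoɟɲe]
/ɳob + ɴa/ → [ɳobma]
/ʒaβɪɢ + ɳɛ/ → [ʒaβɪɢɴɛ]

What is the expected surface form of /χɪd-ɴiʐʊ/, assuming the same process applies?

[χɪdniʐʊ]

The data show progressive place assimilation: /ɴ/ → [m] after /b/; /n/ → [ɲ] after /ɟ/; /ɳ/ → [ɴ] after /ɢ/. In each pair only place changes, matching the preceding consonant, while manner and voice stay constant.
No alternation appears in [ɸɔʂiʁɴiðe]: there the adjacent consonants already agree in place (/ɴ/ and /ʁ/ are both uvular), so this form is consistent with the same rule.
The rule targets /ɴ/ (voiced uvular nasal), which sits after the trigger /d/ (alveolar).
The voiced alveolar nasal is [n], so /ɴ/ → [n].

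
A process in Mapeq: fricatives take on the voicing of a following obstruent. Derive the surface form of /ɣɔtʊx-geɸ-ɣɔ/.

/x/ is a voiceless velar fricative. The following trigger /g/ is voiced, so /x/ must become voiced as well.
The voiced velar fricative is [ɣ], so /x/ → [ɣ].
At the second juncture, /ɸ/ likewise becomes [β] adjacent to /ɣ/.

[ɣɔtʊɣgeβɣɔ]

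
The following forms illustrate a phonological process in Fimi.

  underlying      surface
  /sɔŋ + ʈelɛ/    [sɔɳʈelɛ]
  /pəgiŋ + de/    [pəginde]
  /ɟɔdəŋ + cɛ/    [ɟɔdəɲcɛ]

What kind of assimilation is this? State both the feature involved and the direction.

regressive place assimilation

The segment that alternates is /ŋ/, which surfaces as [ɳ] when adjacent to /ʈ/.
The change velar → retroflex matches the place of the following /ʈ/, identifying this as place assimilation.
Manner and voice are unchanged, so the assimilation is partial, not total.
The other alternating forms pattern the same way: /ŋ/ → [n] before /d/ (velar → alveolar, matching alveolar); /ŋ/ → [ɲ] before /c/ (velar → palatal, matching palatal) — only place changes, and always toward the following segment.
The trigger is the following segment, so the direction is regressive (anticipatory).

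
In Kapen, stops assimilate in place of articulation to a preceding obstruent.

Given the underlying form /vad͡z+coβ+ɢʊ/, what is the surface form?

The rule targets /c/ (voiceless palatal stop), which sits after the trigger /d͡z/ (alveolar).
The voiceless alveolar stop is [t], so /c/ → [t].
The same rule applies at the second boundary: /ɢ/ → [b] next to /β/.

[vad͡ztoβbʊ]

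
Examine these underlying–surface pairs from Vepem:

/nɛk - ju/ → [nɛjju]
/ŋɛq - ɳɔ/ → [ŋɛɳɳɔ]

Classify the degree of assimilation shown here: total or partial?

Underlying /k/ is realised as [j] next to /j/; /j/ itself does not change.
The output [j] is identical to the trigger /j/ — every feature (place, manner, voicing) has been copied — so this is total assimilation.
The remaining alternation confirms this: /q/ → [ɳ] before /ɳ/ — in each case the output is a copy of the following consonant.

total assimilation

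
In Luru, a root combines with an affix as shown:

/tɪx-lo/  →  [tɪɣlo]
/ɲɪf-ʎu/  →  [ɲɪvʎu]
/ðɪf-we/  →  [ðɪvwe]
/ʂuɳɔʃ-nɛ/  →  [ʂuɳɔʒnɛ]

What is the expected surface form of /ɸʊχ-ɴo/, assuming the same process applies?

[ɸʊʁɴo]

The data show regressive voicing assimilation: /x/ → [ɣ] before /l/; /f/ → [v] before /ʎ/; /f/ → [v] before /w/; /ʃ/ → [ʒ] before /n/. In each pair only voicing changes, matching the following consonant, while place and manner stay constant.
The rule targets /χ/ (voiceless uvular fricative), which sits before the trigger /ɴ/ (voiced).
Changing only its voicing to voiced gives [ʁ] — the voiced uvular fricative.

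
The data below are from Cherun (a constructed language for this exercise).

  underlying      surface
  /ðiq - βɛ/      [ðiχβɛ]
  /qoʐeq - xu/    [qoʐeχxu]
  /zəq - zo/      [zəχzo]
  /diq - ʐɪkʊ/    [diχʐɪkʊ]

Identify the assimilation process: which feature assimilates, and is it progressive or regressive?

The segment that alternates is /q/, which surfaces as [χ] when adjacent to /β/.
/q/ is a stop while /β/ is a fricative; the output [χ] is a fricative, matching the trigger — so the feature that spreads is manner.
Place and voice are unchanged, so the assimilation is partial, not total.
Checking the remaining alternations: /q/ → [χ] before /x/ (stop → fricative, matching a fricative); /q/ → [χ] before /z/ (stop → fricative, matching a fricative); /q/ → [χ] before /ʐ/ (stop → fricative, matching a fricative) — only manner changes, and always toward the following segment.
The trigger is the following segment, so the direction is regressive (anticipatory).

regressive manner assimilation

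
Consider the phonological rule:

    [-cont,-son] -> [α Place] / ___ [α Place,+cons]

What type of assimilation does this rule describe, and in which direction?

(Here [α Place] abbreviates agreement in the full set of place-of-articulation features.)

The shared variable α links the value of the place features (abbreviated [Place]) on the target to the same value on the neighbouring segment, so place is the feature that assimilates.
The conditioning segment sits to the right of the focus bar, meaning the trigger follows the segment that changes — regressive assimilation.

regressive place assimilation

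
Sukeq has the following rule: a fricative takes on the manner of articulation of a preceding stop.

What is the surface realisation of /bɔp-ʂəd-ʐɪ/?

[bɔpʈədɖɪ]

The rule targets /ʂ/ (voiceless retroflex fricative), which sits after the trigger /p/ (stop).
The voiceless retroflex stop is [ʈ], so /ʂ/ → [ʈ].
At the second juncture, /ʐ/ likewise becomes [ɖ] adjacent to /d/.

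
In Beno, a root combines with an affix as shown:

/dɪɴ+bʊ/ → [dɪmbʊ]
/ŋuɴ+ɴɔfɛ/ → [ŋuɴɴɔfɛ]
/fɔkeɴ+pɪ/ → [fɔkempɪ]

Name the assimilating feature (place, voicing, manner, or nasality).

place

The segment that alternates is /ɴ/, which surfaces as [m] when adjacent to /b/.
The change uvular → bilabial matches the place of the following /b/, identifying this as place assimilation.
The same holds elsewhere in the data: /ɴ/ → [m] before /p/ (uvular → bilabial, matching bilabial) — only place changes, and always toward the following segment.
No alternation appears in [ŋuɴɴɔfɛ]: there the adjacent consonants already agree in place (/ɴ/ and /ɴ/ are both uvular), so this form is consistent with the same rule.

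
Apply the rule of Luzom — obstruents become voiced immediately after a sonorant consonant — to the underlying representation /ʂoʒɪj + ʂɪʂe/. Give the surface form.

[ʂoʒɪjʐɪʂe]

The rule targets /ʂ/ (voiceless retroflex fricative), which sits after the trigger /j/ (voiced).
A voiced retroflex fricative is [ʐ], so the surface segment is [ʐ].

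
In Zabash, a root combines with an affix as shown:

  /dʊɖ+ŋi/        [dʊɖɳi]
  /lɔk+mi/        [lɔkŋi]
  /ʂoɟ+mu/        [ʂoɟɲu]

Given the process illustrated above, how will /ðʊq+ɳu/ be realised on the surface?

The data show progressive place assimilation: /ŋ/ → [ɳ] after /ɖ/; /m/ → [ŋ] after /k/; /m/ → [ɲ] after /ɟ/. In each pair only place changes, matching the preceding consonant, while manner and voice stay constant.
/ɳ/ is a voiced retroflex nasal. The preceding trigger /q/ is uvular, so /ɳ/ must become uvular as well.
The voiced uvular nasal is [ɴ], so /ɳ/ → [ɴ].

[ðʊqɴu]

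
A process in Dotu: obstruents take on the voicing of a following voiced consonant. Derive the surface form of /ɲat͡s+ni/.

/t͡s/ is a voiceless alveolar affricate. The following trigger /n/ is voiced, so /t͡s/ must become voiced as well.
A voiced alveolar affricate is [d͡z], so the surface segment is [d͡z].

[ɲad͡zni]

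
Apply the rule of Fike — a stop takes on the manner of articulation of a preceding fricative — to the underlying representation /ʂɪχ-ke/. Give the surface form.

[ʂɪχxe]

The rule targets /k/ (voiceless velar stop), which sits after the trigger /χ/ (fricative).
A voiceless velar fricative is [x], so the surface segment is [x].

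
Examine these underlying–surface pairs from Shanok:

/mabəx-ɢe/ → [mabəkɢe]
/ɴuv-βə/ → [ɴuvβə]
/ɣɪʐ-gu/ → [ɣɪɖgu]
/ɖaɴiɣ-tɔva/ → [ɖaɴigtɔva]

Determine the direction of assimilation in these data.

Underlying /x/ is realised as [k] next to /ɢ/; /ɢ/ itself does not change.
The change fricative → stop matches the manner of the following /ɢ/, identifying this as manner assimilation.
Checking the remaining alternations: /ʐ/ → [ɖ] before /g/ (fricative → stop, matching a stop); /ɣ/ → [g] before /t/ (fricative → stop, matching a stop) — only manner changes, and always toward the following segment.
Nothing changes in [ɴuvβə]: there the adjacent consonants already agree in manner (/v/ and /β/ are both fricatives), so this form is consistent with the same rule.
Since the segment that changes precedes the conditioning segment, the assimilation is regressive.

regressive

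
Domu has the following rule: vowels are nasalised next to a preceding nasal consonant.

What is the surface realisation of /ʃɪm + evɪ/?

[ʃɪmẽvɪ]

The vowel /e/ is adjacent to the preceding nasal /m/, so it acquires [+nasal] and surfaces as [ẽ].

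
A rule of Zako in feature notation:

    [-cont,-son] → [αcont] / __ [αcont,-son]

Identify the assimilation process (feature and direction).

The shared variable α links the value of [cont] on the target to that of the neighbouring obstruent. [cont] distinguishes stops from fricatives — a manner-of-articulation feature — so this is manner assimilation.
Since the environment is written after the underscore, the trigger follows the target; the direction is regressive.

regressive manner assimilation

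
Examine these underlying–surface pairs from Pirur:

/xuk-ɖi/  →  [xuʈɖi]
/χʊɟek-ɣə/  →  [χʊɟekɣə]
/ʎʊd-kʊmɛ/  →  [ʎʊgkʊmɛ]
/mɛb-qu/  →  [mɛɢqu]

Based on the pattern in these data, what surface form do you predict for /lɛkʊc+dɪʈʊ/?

[lɛkʊtdɪʈʊ]

The data show regressive place assimilation: /k/ → [ʈ] before /ɖ/; /d/ → [g] before /k/; /b/ → [ɢ] before /q/. In each pair only place changes, matching the following consonant, while manner and voice stay constant.
No alternation appears in [χʊɟekɣə]: there the adjacent consonants already agree in place (/k/ and /ɣ/ are both velar), so this form is consistent with the same rule.
The rule targets /c/ (voiceless palatal stop), which sits before the trigger /d/ (alveolar).
Changing only its place to alveolar gives [t] — the voiceless alveolar stop.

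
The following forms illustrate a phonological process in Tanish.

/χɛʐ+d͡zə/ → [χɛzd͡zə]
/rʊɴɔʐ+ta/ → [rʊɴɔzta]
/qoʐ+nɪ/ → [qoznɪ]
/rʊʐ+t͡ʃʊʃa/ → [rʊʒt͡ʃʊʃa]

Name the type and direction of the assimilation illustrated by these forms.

regressive place assimilation

Comparing underlying and surface forms, /ʐ/ → [z] is the alternation; the neighbouring /d͡z/ is constant.
/ʐ/ is retroflex while /d͡z/ is alveolar; the output [z] is alveolar, matching the trigger — so the feature that spreads is place.
Manner and voice are unchanged, so the assimilation is partial, not total.
Checking the remaining alternations: /ʐ/ → [z] before /t/ (retroflex → alveolar, matching alveolar); /ʐ/ → [z] before /n/ (retroflex → alveolar, matching alveolar); /ʐ/ → [ʒ] before /t͡ʃ/ (retroflex → postalveolar, matching postalveolar) — only place changes, and always toward the following segment.
Since the segment that changes precedes the conditioning segment, the assimilation is regressive.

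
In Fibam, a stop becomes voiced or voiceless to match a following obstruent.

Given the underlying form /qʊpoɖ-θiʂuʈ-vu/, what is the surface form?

The rule targets /ɖ/ (voiced retroflex stop), which sits before the trigger /θ/ (voiceless).
A voiceless retroflex stop is [ʈ], so the surface segment is [ʈ].
The same rule applies at the second boundary: /ʈ/ → [ɖ] next to /v/.

[qʊpoʈθiʂuɖvu]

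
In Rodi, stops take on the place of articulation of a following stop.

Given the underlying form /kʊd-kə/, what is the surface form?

[kʊgkə]

/d/ is a voiced alveolar stop. The following trigger /k/ is velar, so /d/ must become velar as well.
A voiced velar stop is [g], so the surface segment is [g].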